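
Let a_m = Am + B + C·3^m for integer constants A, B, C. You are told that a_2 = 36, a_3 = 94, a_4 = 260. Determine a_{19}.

3486784478

Plug in m = 2, 3, 4: 2A + B + 9C = 36; 3A + B + 27C = 94; 4A + B + 81C = 260.
Subtracting the first from the second: A + 18C = 58.
Subtracting the second from the third: A + 54C = 166.
Solving: C = 3, A = 4, then B = 1.
So a_m = 4·m + 1 + 3·3^m; at m=19 this is 3486784478.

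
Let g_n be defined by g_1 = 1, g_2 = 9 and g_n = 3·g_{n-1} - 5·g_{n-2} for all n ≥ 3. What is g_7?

Iterate the recurrence:
g_3 = 22  g_4 = 21  g_5 = -47  g_6 = -246  g_7 = -503.

-503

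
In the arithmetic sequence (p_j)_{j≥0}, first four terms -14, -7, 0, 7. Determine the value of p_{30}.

196

Common difference d = 7.
p_j = -14 + (j - 0)·7.
p_{30} = -14 + 30·7 = 196.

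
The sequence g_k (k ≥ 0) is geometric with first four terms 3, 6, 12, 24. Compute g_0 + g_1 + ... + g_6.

Common ratio r = 2.
g_k = 3·2^(k-0).
S = 3·(2^7 - 1)/(2 - 1) = 3·(128 - 1)/(1) = 381.

381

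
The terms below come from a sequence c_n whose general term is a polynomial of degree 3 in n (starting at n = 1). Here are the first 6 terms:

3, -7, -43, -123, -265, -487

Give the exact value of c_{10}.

1st diffs: -10, -36, -80, -142, -222.
2nd diffs: -26, -44, -62, -80.
3rd diffs: -18, -18, -18 (constant).
So c_n = -3n^3 + 5n^2 - 4n + 5.
Evaluating at n = 10 gives c_{10} = -2535.

-2535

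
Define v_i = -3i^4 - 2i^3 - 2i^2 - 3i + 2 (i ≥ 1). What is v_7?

-8006

v_7 = -3·7^4 - 2·7^3 - 2·7^2 - 3·7 + 2 = -8006.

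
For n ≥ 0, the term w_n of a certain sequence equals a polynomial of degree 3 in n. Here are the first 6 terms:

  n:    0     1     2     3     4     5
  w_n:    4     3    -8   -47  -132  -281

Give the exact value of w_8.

-1292

1st diffs: -1, -11, -39, -85, -149.
2nd diffs: -10, -28, -46, -64.
3rd diffs: -18, -18, -18 (constant).
Newton forward-difference form: w_n = 4 + (-1)·C(n,1) + (-10)·C(n,2) + (-18)·C(n,3).
At n = 8: n = 8, so w_8 = 4 - 8 - 280 - 1008 = -1292.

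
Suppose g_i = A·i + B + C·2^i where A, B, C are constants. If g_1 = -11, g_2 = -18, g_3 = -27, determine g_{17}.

-131161

At i = 1, 2, 3: A + B + 2C = -11; 2A + B + 4C = -18; 3A + B + 8C = -27.
Subtracting the first from the second: A + 2C = -7.
Subtracting the second from the third: A + 4C = -9.
Solving: C = -1, A = -5, then B = -4.
So g_i = -5·i + (-4) + (-1)·2^i; at i=17 this is -131161.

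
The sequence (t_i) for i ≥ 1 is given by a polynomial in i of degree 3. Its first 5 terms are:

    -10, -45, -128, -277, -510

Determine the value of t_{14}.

1st diffs: -35, -83, -149, -233.
2nd diffs: -48, -66, -84.
3rd diffs: -18, -18 (constant).
Newton forward-difference form: t_i = -10 + (-35)·C(i-1,1) + (-48)·C(i-1,2) + (-18)·C(i-1,3).
At i = 14: i-1 = 13, so t_{14} = -10 - 455 - 3744 - 5148 = -9357.

-9357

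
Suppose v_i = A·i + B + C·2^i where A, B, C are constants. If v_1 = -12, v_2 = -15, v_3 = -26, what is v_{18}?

-1048495

The three given values yield: A + B + 2C = -12; 2A + B + 4C = -15; 3A + B + 8C = -26.
Subtracting the first from the second: A + 2C = -3.
Subtracting the second from the third: A + 4C = -11.
Solving: C = -4, A = 5, then B = -9.
So v_i = 5·i + (-9) + (-4)·2^i; at i=18 this is -1048495.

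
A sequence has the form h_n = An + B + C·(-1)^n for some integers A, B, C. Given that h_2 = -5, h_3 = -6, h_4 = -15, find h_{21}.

At n = 2, 3, 4: 2A + B + C = -5; 3A + B - C = -6; 4A + B + C = -15.
Subtracting the first from the second: A - 2C = -1.
Subtracting the second from the third: A + 2C = -9.
Solving: C = -2, A = -5, then B = 7.
Hence h_{21} = -5·21 + 7 + (-2)·(-1) = -96.

-96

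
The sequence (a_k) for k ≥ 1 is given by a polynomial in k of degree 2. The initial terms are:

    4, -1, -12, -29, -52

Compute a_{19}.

1st diffs: -5, -11, -17, -23.
2nd diffs: -6, -6, -6 (constant).
So a_k = -3k^2 + 4k + 3.
Evaluating at k = 19 gives a_{19} = -1004.

-1004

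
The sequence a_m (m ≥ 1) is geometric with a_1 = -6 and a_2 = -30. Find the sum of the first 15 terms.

Common ratio r = 5.
a_m = (-6)·5^(m-1).
S = (-6)·(5^15 - 1)/(5 - 1) = (-6)·(30517578125 - 1)/(4) = -45776367186.

-45776367186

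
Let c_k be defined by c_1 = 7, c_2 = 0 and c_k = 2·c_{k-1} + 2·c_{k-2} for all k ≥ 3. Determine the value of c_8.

c_3 = 14  c_4 = 28  c_5 = 84  c_6 = 224  c_7 = 616  c_8 = 1680.

1680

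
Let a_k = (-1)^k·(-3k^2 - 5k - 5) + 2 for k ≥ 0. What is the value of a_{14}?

(-1)^14 = 1; -3k^2 - 5k - 5 at k=14 is -663; so a_{14} = -661.

-661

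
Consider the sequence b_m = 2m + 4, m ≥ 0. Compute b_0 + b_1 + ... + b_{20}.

504

Over m = 0..20: Σm = 210.
Total = (2)·210 + (4)·21 = 504.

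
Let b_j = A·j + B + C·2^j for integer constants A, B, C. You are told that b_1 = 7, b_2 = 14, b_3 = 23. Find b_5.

57

At j = 1, 2, 3: A + B + 2C = 7; 2A + B + 4C = 14; 3A + B + 8C = 23.
Subtracting the first from the second: A + 2C = 7.
Subtracting the second from the third: A + 4C = 9.
Solving: C = 1, A = 5, then B = 0.
Hence b_5 = 5·5 + 0 + 1·32 = 57.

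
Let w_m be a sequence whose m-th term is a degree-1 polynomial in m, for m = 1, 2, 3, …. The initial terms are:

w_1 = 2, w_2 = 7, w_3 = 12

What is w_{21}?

102

1st diffs: 5, 5 (constant).
So w_m = 5m - 3.
Evaluating at m = 21 gives w_{21} = 102.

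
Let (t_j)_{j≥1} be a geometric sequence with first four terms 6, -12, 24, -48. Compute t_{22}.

-12582912

Common ratio r = -2.
t_j = 6·(-2)^(j-1).
t_{22} = 6·(-2)^21 = -12582912.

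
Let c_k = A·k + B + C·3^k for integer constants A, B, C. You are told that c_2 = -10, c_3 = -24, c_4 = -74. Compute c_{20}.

The three given values yield: 2A + B + 9C = -10; 3A + B + 27C = -24; 4A + B + 81C = -74.
Subtracting the first from the second: A + 18C = -14.
Subtracting the second from the third: A + 54C = -50.
Solving: C = -1, A = 4, then B = -9.
Hence c_{20} = 4·20 + (-9) + (-1)·3486784401 = -3486784330.

-3486784330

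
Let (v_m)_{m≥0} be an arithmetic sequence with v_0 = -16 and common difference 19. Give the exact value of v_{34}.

v_m = -16 + (m - 0)·19.
v_{34} = -16 + 34·19 = 630.

630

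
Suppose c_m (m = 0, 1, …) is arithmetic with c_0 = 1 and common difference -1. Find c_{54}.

c_m = 1 + (m - 0)·(-1).
c_{54} = 1 + 54·(-1) = -53.

-53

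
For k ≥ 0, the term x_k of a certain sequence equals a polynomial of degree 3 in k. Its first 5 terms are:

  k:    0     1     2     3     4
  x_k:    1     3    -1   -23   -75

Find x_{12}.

1st diffs: 2, -4, -22, -52.
2nd diffs: -6, -18, -30.
3rd diffs: -12, -12 (constant).
So x_k = -2k^3 + 3k^2 + k + 1.
Evaluating at k = 12 gives x_{12} = -3011.

-3011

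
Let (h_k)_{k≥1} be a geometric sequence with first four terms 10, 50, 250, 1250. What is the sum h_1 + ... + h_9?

Common ratio r = 5.
h_k = 10·5^(k-1).
S = 10·(5^9 - 1)/(5 - 1) = 10·(1953125 - 1)/(4) = 4882810.

4882810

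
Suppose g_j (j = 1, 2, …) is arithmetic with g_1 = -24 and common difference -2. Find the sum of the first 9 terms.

-288

g_j = -24 + (j - 1)·(-2).
g_9 = -40; S = 9·(-24 + (-40))/2 = -288.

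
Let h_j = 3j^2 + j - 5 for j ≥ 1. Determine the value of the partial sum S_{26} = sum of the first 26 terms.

18824

Over j = 1..26: Σj = 351, Σj² = 6201.
Total = (3)·6201 + (1)·351 + (-5)·26 = 18824.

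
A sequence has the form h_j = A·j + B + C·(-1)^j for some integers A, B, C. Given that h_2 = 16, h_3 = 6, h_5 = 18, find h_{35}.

Plug in j = 2, 3, 5: 2A + B + C = 16; 3A + B - C = 6; 5A + B - C = 18.
Subtracting the first from the second: A - 2C = -10.
Subtracting the second from the third: 2A = 12.
Solving: C = 8, A = 6, then B = -4.
Hence h_{35} = 6·35 + (-4) + 8·(-1) = 198.

198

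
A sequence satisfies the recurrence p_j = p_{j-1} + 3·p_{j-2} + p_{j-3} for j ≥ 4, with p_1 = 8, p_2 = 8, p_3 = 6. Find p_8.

Applying the relation repeatedly:
p_4 = 38;  p_5 = 64;  p_6 = 184;  p_7 = 414;  p_8 = 1030.

1030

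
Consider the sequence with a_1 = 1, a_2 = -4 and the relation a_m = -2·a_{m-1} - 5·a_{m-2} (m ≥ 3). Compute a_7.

Compute successive terms:
a_3 = 3, a_4 = 14, a_5 = -43, a_6 = 16, a_7 = 183.

183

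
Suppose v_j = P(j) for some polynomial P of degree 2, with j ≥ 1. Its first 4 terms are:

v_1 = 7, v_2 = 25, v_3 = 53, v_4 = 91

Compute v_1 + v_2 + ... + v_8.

1st diffs: 18, 28, 38.
2nd diffs: 10, 10 (constant).
So v_j = 5j^2 + 3j - 1.
Continuing: 139, 197, 265, 343.
Summing j = 1..8 (8 terms) gives 1120.

1120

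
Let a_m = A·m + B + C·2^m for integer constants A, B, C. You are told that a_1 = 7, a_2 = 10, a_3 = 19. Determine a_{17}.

393169

Write the equations: A + B + 2C = 7; 2A + B + 4C = 10; 3A + B + 8C = 19.
Subtracting the first from the second: A + 2C = 3.
Subtracting the second from the third: A + 4C = 9.
Solving: C = 3, A = -3, then B = 4.
Hence a_{17} = -3·17 + 4 + 3·131072 = 393169.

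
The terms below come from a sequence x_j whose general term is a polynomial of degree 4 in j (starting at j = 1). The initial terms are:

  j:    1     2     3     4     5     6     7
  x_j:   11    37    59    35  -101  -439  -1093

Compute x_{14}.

1st diffs: 26, 22, -24, -136, -338, -654.
2nd diffs: -4, -46, -112, -202, -316.
3rd diffs: -42, -66, -90, -114.
4th diffs: -24, -24, -24 (constant).
Newton forward-difference form: x_j = 11 + 26·C(j-1,1) + (-4)·C(j-1,2) + (-42)·C(j-1,3) + (-24)·C(j-1,4).
At j = 14: j-1 = 13, so x_{14} = 11 + 338 - 312 - 12012 - 17160 = -29135.

-29135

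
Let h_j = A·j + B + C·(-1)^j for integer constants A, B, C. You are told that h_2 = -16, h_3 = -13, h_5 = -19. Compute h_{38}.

The three given values yield: 2A + B + C = -16; 3A + B - C = -13; 5A + B - C = -19.
Subtracting the first from the second: A - 2C = 3.
Subtracting the second from the third: 2A = -6.
Solving: C = -3, A = -3, then B = -7.
So h_j = -3·j + (-7) + (-3)·(-1)^j; at j=38 this is -124.

-124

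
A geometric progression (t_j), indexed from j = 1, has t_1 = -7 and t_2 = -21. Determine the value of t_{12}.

-1240029

Common ratio r = 3.
t_j = (-7)·3^(j-1).
t_{12} = (-7)·3^11 = -1240029.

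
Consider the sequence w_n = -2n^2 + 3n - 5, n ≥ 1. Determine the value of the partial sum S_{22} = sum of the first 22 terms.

-6941

Over n = 1..22: Σn = 253, Σn² = 3795.
Total = (-2)·3795 + (3)·253 + (-5)·22 = -6941.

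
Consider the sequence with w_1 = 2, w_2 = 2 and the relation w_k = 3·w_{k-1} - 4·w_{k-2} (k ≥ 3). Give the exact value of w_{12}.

-1934

Step forward from the initial values:
w_3 = -2, w_4 = -14, w_5 = -34, w_6 = -46, w_7 = -2, w_8 = 178, w_9 = 542, w_{10} = 914, w_{11} = 574, w_{12} = -1934.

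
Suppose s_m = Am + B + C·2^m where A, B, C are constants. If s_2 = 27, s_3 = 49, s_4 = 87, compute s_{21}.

Plug in m = 2, 3, 4: 2A + B + 4C = 27; 3A + B + 8C = 49; 4A + B + 16C = 87.
Subtracting the first from the second: A + 4C = 22.
Subtracting the second from the third: A + 8C = 38.
Solving: C = 4, A = 6, then B = -1.
Hence s_{21} = 6·21 + (-1) + 4·2097152 = 8388733.

8388733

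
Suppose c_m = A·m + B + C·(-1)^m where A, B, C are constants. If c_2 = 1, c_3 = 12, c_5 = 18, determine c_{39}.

120

Plug in m = 2, 3, 5: 2A + B + C = 1; 3A + B - C = 12; 5A + B - C = 18.
Subtracting the first from the second: A - 2C = 11.
Subtracting the second from the third: 2A = 6.
Solving: C = -4, A = 3, then B = -1.
So c_m = 3·m + (-1) + (-4)·(-1)^m; at m=39 this is 120.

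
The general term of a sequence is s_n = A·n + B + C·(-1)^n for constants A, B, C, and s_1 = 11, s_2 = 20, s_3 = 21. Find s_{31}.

The three given values yield: A + B - C = 11; 2A + B + C = 20; 3A + B - C = 21.
Subtracting the first from the second: A + 2C = 9.
Subtracting the second from the third: A - 2C = 1.
Solving: C = 2, A = 5, then B = 8.
So s_n = 5·n + 8 + 2·(-1)^n; at n=31 this is 161.

161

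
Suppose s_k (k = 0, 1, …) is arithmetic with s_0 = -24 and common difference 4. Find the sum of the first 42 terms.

2436

s_k = -24 + (k - 0)·4.
s_{41} = 140; S = 42·(-24 + 140)/2 = 2436.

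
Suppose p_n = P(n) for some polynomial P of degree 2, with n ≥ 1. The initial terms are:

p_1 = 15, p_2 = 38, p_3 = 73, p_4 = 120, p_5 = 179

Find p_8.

428

1st diffs: 23, 35, 47, 59.
2nd diffs: 12, 12, 12 (constant).
So p_n = 6n^2 + 5n + 4.
Evaluating at n = 8 gives p_8 = 428.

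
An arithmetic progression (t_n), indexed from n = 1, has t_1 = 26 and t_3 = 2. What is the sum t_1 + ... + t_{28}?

Common difference d = (2 - 26) / (3 - 1) = -12.
t_n = 26 + (n - 1)·(-12).
t_{28} = -298; S = 28·(26 + (-298))/2 = -3808.

-3808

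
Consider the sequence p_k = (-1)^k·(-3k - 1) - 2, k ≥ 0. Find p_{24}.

-75

(-1)^24 = 1; -3k - 1 at k=24 is -73; so p_{24} = -75.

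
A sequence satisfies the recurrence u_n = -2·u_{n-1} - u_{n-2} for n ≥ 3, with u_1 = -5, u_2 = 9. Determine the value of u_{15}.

Compute successive terms:
u_3 = -13; u_4 = 17; u_5 = -21; …; u_{12} = 49; u_{13} = -53; u_{14} = 57; u_{15} = -61.
(Characteristic roots are -1 and -1.)

-61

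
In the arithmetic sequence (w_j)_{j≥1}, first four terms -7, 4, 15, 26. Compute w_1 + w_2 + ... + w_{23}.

Common difference d = 11.
w_j = -7 + (j - 1)·11.
w_{23} = 235; S = 23·(-7 + 235)/2 = 2622.

2622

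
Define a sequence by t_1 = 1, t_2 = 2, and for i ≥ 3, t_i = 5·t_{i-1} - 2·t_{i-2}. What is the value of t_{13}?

Applying the relation repeatedly:
t_3 = 8  t_4 = 36  t_5 = 164  …  t_{10} = 323852  t_{11} = 1477268  t_{12} = 6738636  t_{13} = 30738644.

30738644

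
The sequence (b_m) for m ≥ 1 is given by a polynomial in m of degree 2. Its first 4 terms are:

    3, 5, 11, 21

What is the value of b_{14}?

1st diffs: 2, 6, 10.
2nd diffs: 4, 4 (constant).
So b_m = 2m^2 - 4m + 5.
Evaluating at m = 14 gives b_{14} = 341.

341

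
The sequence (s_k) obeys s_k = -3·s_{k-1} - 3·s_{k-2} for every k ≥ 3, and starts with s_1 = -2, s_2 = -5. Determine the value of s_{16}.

Applying the relation repeatedly:
s_3 = 21;  s_4 = -48;  s_5 = 81;  …;  s_{13} = -1458;  s_{14} = -3645;  s_{15} = 15309;  s_{16} = -34992.

-34992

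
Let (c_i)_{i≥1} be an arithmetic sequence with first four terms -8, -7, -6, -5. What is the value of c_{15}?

Common difference d = 1.
c_i = -8 + (i - 1)·1.
c_{15} = -8 + 14·1 = 6.

6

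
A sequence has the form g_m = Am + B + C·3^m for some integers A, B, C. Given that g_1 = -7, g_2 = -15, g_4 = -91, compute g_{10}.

At m = 1, 2, 4: A + B + 3C = -7; 2A + B + 9C = -15; 4A + B + 81C = -91.
Subtracting the first from the second: A + 6C = -8.
Subtracting the second from the third: 2A + 72C = -76.
Solving: C = -1, A = -2, then B = -2.
Hence g_{10} = -2·10 + (-2) + (-1)·59049 = -59071.

-59071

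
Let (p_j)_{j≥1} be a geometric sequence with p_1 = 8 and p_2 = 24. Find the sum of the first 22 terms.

Common ratio r = 3.
p_j = 8·3^(j-1).
S = 8·(3^22 - 1)/(3 - 1) = 8·(31381059609 - 1)/(2) = 125524238432.

125524238432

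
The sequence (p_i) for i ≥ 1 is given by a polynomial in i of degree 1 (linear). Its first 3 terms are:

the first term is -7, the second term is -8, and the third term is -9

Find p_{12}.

1st diffs: -1, -1 (constant).
So p_i = -i - 6.
Evaluating at i = 12 gives p_{12} = -18.

-18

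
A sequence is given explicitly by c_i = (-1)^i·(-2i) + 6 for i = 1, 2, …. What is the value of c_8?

-10

(-1)^8 = 1; -2i at i=8 is -16; so c_8 = -10.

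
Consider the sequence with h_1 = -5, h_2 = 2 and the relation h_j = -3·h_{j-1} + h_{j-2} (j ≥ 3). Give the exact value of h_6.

h_3 = -11, h_4 = 35, h_5 = -116, h_6 = 383.

383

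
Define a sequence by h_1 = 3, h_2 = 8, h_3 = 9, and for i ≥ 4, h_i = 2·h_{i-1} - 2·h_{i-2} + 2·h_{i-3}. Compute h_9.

92

Applying the relation repeatedly:
h_4 = 8;  h_5 = 14;  h_6 = 30;  h_7 = 48;  h_8 = 64;  h_9 = 92.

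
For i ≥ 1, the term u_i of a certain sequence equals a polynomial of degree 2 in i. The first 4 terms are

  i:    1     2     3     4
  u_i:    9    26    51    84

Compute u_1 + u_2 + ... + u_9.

1st diffs: 17, 25, 33.
2nd diffs: 8, 8 (constant).
Newton forward-difference form: u_i = 9 + 17·C(i-1,1) + 8·C(i-1,2).
Continuing: …, 125, 174, 231, 296, …, u_9 = 369.
Summing i = 1..9 (9 terms) gives 1365.

1365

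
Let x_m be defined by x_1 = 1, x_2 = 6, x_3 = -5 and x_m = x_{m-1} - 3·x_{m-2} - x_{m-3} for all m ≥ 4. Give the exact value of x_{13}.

481

Compute successive terms:
x_4 = -24  x_5 = -15  x_6 = 62  x_7 = 131  x_8 = -40  x_9 = -495  x_{10} = -506  x_{11} = 1019  x_{12} = 3032  x_{13} = 481.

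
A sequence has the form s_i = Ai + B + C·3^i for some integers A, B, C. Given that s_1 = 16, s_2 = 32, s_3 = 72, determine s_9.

Plug in i = 1, 2, 3: A + B + 3C = 16; 2A + B + 9C = 32; 3A + B + 27C = 72.
Subtracting the first from the second: A + 6C = 16.
Subtracting the second from the third: A + 18C = 40.
Solving: C = 2, A = 4, then B = 6.
So s_i = 4·i + 6 + 2·3^i; at i=9 this is 39408.

39408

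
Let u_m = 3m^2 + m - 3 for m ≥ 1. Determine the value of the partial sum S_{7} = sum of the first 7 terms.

427

Over m = 1..7: Σm = 28, Σm² = 140.
Total = (3)·140 + (1)·28 + (-3)·7 = 427.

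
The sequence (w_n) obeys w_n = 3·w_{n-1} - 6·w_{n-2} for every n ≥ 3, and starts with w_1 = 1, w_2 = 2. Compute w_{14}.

67068

w_3 = 0  w_4 = -12  w_5 = -36  …  w_{11} = -6804  w_{12} = -18468  w_{13} = -14580  w_{14} = 67068.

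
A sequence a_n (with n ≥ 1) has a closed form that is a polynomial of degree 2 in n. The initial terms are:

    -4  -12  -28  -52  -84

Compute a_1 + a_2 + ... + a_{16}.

1st diffs: -8, -16, -24, -32.
2nd diffs: -8, -8, -8 (constant).
So a_n = -4n^2 + 4n - 4.
Continuing: …, -124, -172, -228, -292, …, a_{16} = -964.
Summing n = 1..16 (16 terms) gives -5504.

-5504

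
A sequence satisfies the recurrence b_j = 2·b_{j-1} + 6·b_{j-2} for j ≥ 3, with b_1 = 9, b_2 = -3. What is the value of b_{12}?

3374304

b_3 = 48;  b_4 = 78;  b_5 = 444;  b_6 = 1356;  b_7 = 5376;  b_8 = 18888;  b_9 = 70032;  b_{10} = 253392;  b_{11} = 926976;  b_{12} = 3374304.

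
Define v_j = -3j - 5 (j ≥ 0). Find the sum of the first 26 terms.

Over j = 0..25: Σj = 325.
Total = (-3)·325 + (-5)·26 = -1105.

-1105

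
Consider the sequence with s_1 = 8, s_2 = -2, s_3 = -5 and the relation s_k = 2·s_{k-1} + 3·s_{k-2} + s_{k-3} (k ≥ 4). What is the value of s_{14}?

Applying the relation repeatedly:
s_4 = -8  s_5 = -33  s_6 = -95  …  s_{11} = -26648  s_{12} = -82065  s_{13} = -252727  s_{14} = -778297.

-778297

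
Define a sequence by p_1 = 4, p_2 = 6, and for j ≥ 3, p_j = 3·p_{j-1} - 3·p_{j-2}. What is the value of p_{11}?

486

Applying the relation repeatedly:
p_3 = 6;  p_4 = 0;  p_5 = -18;  p_6 = -54;  p_7 = -108;  p_8 = -162;  p_9 = -162;  p_{10} = 0;  p_{11} = 486.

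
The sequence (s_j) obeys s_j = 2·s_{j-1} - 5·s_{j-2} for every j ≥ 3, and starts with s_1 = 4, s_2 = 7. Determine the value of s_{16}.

Applying the relation repeatedly:
s_3 = -6; s_4 = -47; s_5 = -64; …; s_{13} = 62456; s_{14} = 15347; s_{15} = -281586; s_{16} = -639907.

-639907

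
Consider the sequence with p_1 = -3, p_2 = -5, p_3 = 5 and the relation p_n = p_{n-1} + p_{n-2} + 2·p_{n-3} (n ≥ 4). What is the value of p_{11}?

-443

Step forward from the initial values:
p_4 = -6  p_5 = -11  p_6 = -7  p_7 = -30  p_8 = -59  p_9 = -103  p_{10} = -222  p_{11} = -443.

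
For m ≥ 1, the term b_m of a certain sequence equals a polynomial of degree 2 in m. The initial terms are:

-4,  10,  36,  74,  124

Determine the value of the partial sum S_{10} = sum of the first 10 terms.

1st diffs: 14, 26, 38, 50.
2nd diffs: 12, 12, 12 (constant).
So b_m = 6m^2 - 4m - 6.
Continuing: …, 186, 260, 346, 444, …, b_{10} = 554.
Summing m = 1..10 (10 terms) gives 2030.

2030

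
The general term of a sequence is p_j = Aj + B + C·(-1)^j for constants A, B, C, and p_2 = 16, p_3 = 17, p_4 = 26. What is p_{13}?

67

Write the equations: 2A + B + C = 16; 3A + B - C = 17; 4A + B + C = 26.
Subtracting the first from the second: A - 2C = 1.
Subtracting the second from the third: A + 2C = 9.
Solving: C = 2, A = 5, then B = 4.
Therefore p_{13} = 65 + 4 + 2·(-1) = 67.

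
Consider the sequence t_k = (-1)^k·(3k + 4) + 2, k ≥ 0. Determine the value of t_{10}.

36

(-1)^10 = 1; 3k + 4 at k=10 is 34; so t_{10} = 36.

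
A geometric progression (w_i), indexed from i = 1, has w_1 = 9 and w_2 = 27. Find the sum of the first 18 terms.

1743392196

Common ratio r = 3.
w_i = 9·3^(i-1).
S = 9·(3^18 - 1)/(3 - 1) = 9·(387420489 - 1)/(2) = 1743392196.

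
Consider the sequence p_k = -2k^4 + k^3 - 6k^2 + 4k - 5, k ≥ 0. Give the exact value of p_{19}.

p_{19} = -2·19^4 + 1·19^3 - 6·19^2 + 4·19 - 5 = -255878.

-255878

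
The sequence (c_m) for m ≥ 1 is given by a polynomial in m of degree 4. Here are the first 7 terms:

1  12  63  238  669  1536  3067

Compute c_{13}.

45013

1st diffs: 11, 51, 175, 431, 867, 1531.
2nd diffs: 40, 124, 256, 436, 664.
3rd diffs: 84, 132, 180, 228.
4th diffs: 48, 48, 48 (constant).
Newton forward-difference form: c_m = 1 + 11·C(m-1,1) + 40·C(m-1,2) + 84·C(m-1,3) + 48·C(m-1,4).
At m = 13: m-1 = 12, so c_{13} = 1 + 132 + 2640 + 18480 + 23760 = 45013.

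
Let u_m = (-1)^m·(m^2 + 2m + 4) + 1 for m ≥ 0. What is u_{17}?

(-1)^17 = -1; m^2 + 2m + 4 at m=17 is 327; so u_{17} = -326.

-326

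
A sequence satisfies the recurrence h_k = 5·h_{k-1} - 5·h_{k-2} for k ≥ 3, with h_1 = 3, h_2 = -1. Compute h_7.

Compute successive terms:
h_3 = -20;  h_4 = -95;  h_5 = -375;  h_6 = -1400;  h_7 = -5125.

-5125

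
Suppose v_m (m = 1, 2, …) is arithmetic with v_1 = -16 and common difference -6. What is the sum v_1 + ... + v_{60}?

v_m = -16 + (m - 1)·(-6).
v_{60} = -370; S = 60·(-16 + (-370))/2 = -11580.

-11580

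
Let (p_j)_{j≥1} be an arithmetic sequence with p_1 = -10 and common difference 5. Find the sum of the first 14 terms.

315

p_j = -10 + (j - 1)·5.
p_{14} = 55; S = 14·(-10 + 55)/2 = 315.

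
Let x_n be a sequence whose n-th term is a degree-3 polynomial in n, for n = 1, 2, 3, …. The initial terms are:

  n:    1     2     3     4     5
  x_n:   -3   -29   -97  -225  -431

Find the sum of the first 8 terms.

1st diffs: -26, -68, -128, -206.
2nd diffs: -42, -60, -78.
3rd diffs: -18, -18 (constant).
Newton forward-difference form: x_n = -3 + (-26)·C(n-1,1) + (-42)·C(n-1,2) + (-18)·C(n-1,3).
Continuing: -733, -1149, -1697.
Summing n = 1..8 (8 terms) gives -4364.

-4364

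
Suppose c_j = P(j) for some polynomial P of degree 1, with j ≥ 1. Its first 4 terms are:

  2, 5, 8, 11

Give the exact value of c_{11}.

32

1st diffs: 3, 3, 3 (constant).
So c_j = 3j - 1.
Evaluating at j = 11 gives c_{11} = 32.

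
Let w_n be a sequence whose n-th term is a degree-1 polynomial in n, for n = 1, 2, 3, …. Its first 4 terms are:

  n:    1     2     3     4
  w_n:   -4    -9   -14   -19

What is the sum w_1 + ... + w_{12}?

-378

1st diffs: -5, -5, -5 (constant).
So w_n = -5n + 1.
Continuing: …, -24, -29, -34, -39, …, w_{12} = -59.
Summing n = 1..12 (12 terms) gives -378.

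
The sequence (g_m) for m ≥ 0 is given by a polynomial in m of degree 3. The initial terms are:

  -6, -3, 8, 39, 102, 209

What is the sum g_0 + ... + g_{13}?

1st diffs: 3, 11, 31, 63, 107.
2nd diffs: 8, 20, 32, 44.
3rd diffs: 12, 12, 12 (constant).
So g_m = 2m^3 - 2m^2 + 3m - 6.
Continuing: …, 372, 603, 914, 1317, …, g_{13} = 4089.
Summing m = 0..13 (14 terms) gives 15113.

15113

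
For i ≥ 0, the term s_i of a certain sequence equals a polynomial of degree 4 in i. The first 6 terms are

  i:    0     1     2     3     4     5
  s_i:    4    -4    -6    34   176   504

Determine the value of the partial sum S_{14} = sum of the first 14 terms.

85596

1st diffs: -8, -2, 40, 142, 328.
2nd diffs: 6, 42, 102, 186.
3rd diffs: 36, 60, 84.
4th diffs: 24, 24 (constant).
Newton forward-difference form: s_i = 4 + (-8)·C(i,1) + 6·C(i,2) + 36·C(i,3) + 24·C(i,4).
Continuing: …, 1126, 2174, 3804, 6196, …, s_{13} = 27824.
Summing i = 0..13 (14 terms) gives 85596.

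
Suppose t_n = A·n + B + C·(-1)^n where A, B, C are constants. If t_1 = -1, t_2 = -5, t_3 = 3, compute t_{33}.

63

At n = 1, 2, 3: A + B - C = -1; 2A + B + C = -5; 3A + B - C = 3.
Subtracting the first from the second: A + 2C = -4.
Subtracting the second from the third: A - 2C = 8.
Solving: C = -3, A = 2, then B = -6.
Hence t_{33} = 2·33 + (-6) + (-3)·(-1) = 63.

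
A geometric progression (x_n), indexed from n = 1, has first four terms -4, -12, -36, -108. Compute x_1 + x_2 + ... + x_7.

Common ratio r = 3.
x_n = (-4)·3^(n-1).
S = (-4)·(3^7 - 1)/(3 - 1) = (-4)·(2187 - 1)/(2) = -4372.

-4372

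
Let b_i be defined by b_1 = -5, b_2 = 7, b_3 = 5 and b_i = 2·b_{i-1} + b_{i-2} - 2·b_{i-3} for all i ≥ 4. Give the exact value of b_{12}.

Iterate the recurrence:
b_4 = 27; b_5 = 45; b_6 = 107; b_7 = 205; b_8 = 427; b_9 = 845; b_{10} = 1707; b_{11} = 3405; b_{12} = 6827.

6827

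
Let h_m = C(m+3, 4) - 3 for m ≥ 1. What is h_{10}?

C(13, 4) = 715, so h_{10} = 712.

712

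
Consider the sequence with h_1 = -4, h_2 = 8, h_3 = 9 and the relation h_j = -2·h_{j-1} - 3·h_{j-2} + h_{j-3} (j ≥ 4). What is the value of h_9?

Applying the relation repeatedly:
h_4 = -46  h_5 = 73  h_6 = 1  h_7 = -267  h_8 = 604  h_9 = -406.

-406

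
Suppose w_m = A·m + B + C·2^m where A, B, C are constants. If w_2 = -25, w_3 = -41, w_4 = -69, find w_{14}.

-49213

Plug in m = 2, 3, 4: 2A + B + 4C = -25; 3A + B + 8C = -41; 4A + B + 16C = -69.
Subtracting the first from the second: A + 4C = -16.
Subtracting the second from the third: A + 8C = -28.
Solving: C = -3, A = -4, then B = -5.
Hence w_{14} = -4·14 + (-5) + (-3)·16384 = -49213.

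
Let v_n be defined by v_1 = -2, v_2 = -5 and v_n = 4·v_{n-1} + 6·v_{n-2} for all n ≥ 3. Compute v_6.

Step forward from the initial values:
v_3 = -32, v_4 = -158, v_5 = -824, v_6 = -4244.

-4244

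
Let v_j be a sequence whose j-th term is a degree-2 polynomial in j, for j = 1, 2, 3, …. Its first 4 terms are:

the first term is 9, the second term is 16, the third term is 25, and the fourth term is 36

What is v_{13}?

225

1st diffs: 7, 9, 11.
2nd diffs: 2, 2 (constant).
Newton forward-difference form: v_j = 9 + 7·C(j-1,1) + 2·C(j-1,2).
At j = 13: j-1 = 12, so v_{13} = 9 + 84 + 132 = 225.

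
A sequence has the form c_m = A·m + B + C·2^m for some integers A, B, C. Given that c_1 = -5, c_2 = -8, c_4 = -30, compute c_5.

-61

At m = 1, 2, 4: A + B + 2C = -5; 2A + B + 4C = -8; 4A + B + 16C = -30.
Subtracting the first from the second: A + 2C = -3.
Subtracting the second from the third: 2A + 12C = -22.
Solving: C = -2, A = 1, then B = -2.
Therefore c_5 = 5 + (-2) + (-2)·32 = -61.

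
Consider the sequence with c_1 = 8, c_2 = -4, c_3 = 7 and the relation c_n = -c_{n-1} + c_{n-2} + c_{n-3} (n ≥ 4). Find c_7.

5

Step forward from the initial values:
c_4 = -3;  c_5 = 6;  c_6 = -2;  c_7 = 5.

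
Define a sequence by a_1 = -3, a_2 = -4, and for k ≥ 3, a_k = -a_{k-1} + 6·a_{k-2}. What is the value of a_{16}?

5654366

Step forward from the initial values:
a_3 = -14, a_4 = -10, a_5 = -74, …, a_{13} = -223226, a_{14} = 616430, a_{15} = -1955786, a_{16} = 5654366.
(Characteristic roots are 2 and -3.)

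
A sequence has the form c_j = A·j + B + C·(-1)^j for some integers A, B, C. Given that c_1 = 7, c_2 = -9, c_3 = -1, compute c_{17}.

-57

Plug in j = 1, 2, 3: A + B - C = 7; 2A + B + C = -9; 3A + B - C = -1.
Subtracting the first from the second: A + 2C = -16.
Subtracting the second from the third: A - 2C = 8.
Solving: C = -6, A = -4, then B = 5.
So c_j = -4·j + 5 + (-6)·(-1)^j; at j=17 this is -57.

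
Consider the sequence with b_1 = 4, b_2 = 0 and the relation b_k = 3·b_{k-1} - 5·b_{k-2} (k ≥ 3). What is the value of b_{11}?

b_3 = -20; b_4 = -60; b_5 = -80; b_6 = 60; b_7 = 580; b_8 = 1440; b_9 = 1420; b_{10} = -2940; b_{11} = -15920.

-15920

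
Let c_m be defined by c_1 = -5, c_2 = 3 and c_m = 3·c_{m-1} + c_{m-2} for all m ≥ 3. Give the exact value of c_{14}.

Step forward from the initial values:
c_3 = 4  c_4 = 15  c_5 = 49  …  c_{11} = 63661  c_{12} = 210258  c_{13} = 694435  c_{14} = 2293563.

2293563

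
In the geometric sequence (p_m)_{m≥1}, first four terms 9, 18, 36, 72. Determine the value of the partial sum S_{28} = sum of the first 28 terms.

Common ratio r = 2.
p_m = 9·2^(m-1).
S = 9·(2^28 - 1)/(2 - 1) = 9·(268435456 - 1)/(1) = 2415919095.

2415919095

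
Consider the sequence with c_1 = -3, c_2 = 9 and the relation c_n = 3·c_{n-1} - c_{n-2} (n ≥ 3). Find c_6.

Compute successive terms:
c_3 = 30; c_4 = 81; c_5 = 213; c_6 = 558.

558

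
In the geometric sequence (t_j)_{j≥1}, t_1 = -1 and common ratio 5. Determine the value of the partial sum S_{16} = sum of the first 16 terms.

t_j = (-1)·5^(j-1).
S = (-1)·(5^16 - 1)/(5 - 1) = (-1)·(152587890625 - 1)/(4) = -38146972656.

-38146972656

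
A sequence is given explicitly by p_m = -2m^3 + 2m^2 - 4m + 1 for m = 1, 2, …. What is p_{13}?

-4107

p_{13} = -2·13^3 + 2·13^2 - 4·13 + 1 = -4107.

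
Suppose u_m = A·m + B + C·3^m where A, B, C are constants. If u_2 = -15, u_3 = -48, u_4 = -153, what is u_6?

-1443

Write the equations: 2A + B + 9C = -15; 3A + B + 27C = -48; 4A + B + 81C = -153.
Subtracting the first from the second: A + 18C = -33.
Subtracting the second from the third: A + 54C = -105.
Solving: C = -2, A = 3, then B = -3.
Hence u_6 = 3·6 + (-3) + (-2)·729 = -1443.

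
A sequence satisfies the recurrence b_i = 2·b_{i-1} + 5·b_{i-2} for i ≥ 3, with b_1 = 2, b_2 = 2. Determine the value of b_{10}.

69122

Applying the relation repeatedly:
b_3 = 14, b_4 = 38, b_5 = 146, b_6 = 482, b_7 = 1694, b_8 = 5798, b_9 = 20066, b_{10} = 69122.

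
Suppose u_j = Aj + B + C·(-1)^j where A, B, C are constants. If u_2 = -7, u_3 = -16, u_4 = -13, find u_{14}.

-43

The three given values yield: 2A + B + C = -7; 3A + B - C = -16; 4A + B + C = -13.
Subtracting the first from the second: A - 2C = -9.
Subtracting the second from the third: A + 2C = 3.
Solving: C = 3, A = -3, then B = -4.
Hence u_{14} = -3·14 + (-4) + 3·1 = -43.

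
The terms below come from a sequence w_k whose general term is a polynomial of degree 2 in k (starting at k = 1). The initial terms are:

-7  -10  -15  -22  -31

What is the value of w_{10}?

-106

1st diffs: -3, -5, -7, -9.
2nd diffs: -2, -2, -2 (constant).
So w_k = -k^2 - 6.
Evaluating at k = 10 gives w_{10} = -106.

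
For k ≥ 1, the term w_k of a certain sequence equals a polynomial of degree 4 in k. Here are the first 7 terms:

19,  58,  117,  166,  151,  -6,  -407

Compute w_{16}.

1st diffs: 39, 59, 49, -15, -157, -401.
2nd diffs: 20, -10, -64, -142, -244.
3rd diffs: -30, -54, -78, -102.
4th diffs: -24, -24, -24 (constant).
So w_k = -k^4 + 5k^3 + 5k^2 + 4k + 6.
Evaluating at k = 16 gives w_{16} = -43706.

-43706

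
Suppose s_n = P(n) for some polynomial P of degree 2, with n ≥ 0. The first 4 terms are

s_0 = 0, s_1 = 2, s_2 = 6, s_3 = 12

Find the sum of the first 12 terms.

572

1st diffs: 2, 4, 6.
2nd diffs: 2, 2 (constant).
Newton forward-difference form: s_n = 2·C(n,1) + 2·C(n,2).
Continuing: …, 20, 30, 42, 56, …, s_{11} = 132.
Summing n = 0..11 (12 terms) gives 572.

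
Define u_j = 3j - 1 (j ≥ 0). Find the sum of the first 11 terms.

154

Over j = 0..10: Σj = 55.
Total = (3)·55 + (-1)·11 = 154.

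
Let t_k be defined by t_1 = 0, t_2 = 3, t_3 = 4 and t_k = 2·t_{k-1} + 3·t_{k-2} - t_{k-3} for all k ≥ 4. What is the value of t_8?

Compute successive terms:
t_4 = 17  t_5 = 43  t_6 = 133  t_7 = 378  t_8 = 1112.

1112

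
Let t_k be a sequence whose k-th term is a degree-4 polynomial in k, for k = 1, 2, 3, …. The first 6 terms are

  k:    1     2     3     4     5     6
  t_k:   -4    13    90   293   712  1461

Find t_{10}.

1st diffs: 17, 77, 203, 419, 749.
2nd diffs: 60, 126, 216, 330.
3rd diffs: 66, 90, 114.
4th diffs: 24, 24 (constant).
Newton forward-difference form: t_k = -4 + 17·C(k-1,1) + 60·C(k-1,2) + 66·C(k-1,3) + 24·C(k-1,4).
At k = 10: k-1 = 9, so t_{10} = -4 + 153 + 2160 + 5544 + 3024 = 10877.

10877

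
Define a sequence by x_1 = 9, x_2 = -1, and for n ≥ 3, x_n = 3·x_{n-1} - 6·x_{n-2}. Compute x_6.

531

Applying the relation repeatedly:
x_3 = -57, x_4 = -165, x_5 = -153, x_6 = 531.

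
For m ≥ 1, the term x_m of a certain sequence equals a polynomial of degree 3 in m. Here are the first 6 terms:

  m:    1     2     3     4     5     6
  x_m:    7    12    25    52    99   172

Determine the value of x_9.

607

1st diffs: 5, 13, 27, 47, 73.
2nd diffs: 8, 14, 20, 26.
3rd diffs: 6, 6, 6 (constant).
Newton forward-difference form: x_m = 7 + 5·C(m-1,1) + 8·C(m-1,2) + 6·C(m-1,3).
At m = 9: m-1 = 8, so x_9 = 7 + 40 + 224 + 336 = 607.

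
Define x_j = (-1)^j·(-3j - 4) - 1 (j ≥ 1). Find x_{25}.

78

(-1)^25 = -1; -3j - 4 at j=25 is -79; so x_{25} = 78.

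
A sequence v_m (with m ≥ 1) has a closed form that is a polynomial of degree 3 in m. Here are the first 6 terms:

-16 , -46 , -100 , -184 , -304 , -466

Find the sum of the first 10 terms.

1st diffs: -30, -54, -84, -120, -162.
2nd diffs: -24, -30, -36, -42.
3rd diffs: -6, -6, -6 (constant).
Newton forward-difference form: v_m = -16 + (-30)·C(m-1,1) + (-24)·C(m-1,2) + (-6)·C(m-1,3).
Continuing: -676, -940, -1264, -1654.
Summing m = 1..10 (10 terms) gives -5650.

-5650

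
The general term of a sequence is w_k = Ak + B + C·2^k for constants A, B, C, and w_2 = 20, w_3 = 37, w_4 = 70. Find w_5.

At k = 2, 3, 4: 2A + B + 4C = 20; 3A + B + 8C = 37; 4A + B + 16C = 70.
Subtracting the first from the second: A + 4C = 17.
Subtracting the second from the third: A + 8C = 33.
Solving: C = 4, A = 1, then B = 2.
Therefore w_5 = 5 + 2 + 4·32 = 135.

135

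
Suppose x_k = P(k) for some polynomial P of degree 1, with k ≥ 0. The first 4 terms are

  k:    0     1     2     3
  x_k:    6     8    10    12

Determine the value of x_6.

18

1st diffs: 2, 2, 2 (constant).
So x_k = 2k + 6.
Evaluating at k = 6 gives x_6 = 18.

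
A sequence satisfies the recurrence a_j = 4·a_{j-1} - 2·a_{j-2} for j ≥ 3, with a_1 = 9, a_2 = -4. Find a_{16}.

Step forward from the initial values:
a_3 = -34; a_4 = -128; a_5 = -444; …; a_{13} = -8224704; a_{14} = -28080896; a_{15} = -95874176; a_{16} = -327334912.

-327334912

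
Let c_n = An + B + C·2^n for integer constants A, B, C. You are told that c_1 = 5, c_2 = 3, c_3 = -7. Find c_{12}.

-16305

At n = 1, 2, 3: A + B + 2C = 5; 2A + B + 4C = 3; 3A + B + 8C = -7.
Subtracting the first from the second: A + 2C = -2.
Subtracting the second from the third: A + 4C = -10.
Solving: C = -4, A = 6, then B = 7.
So c_n = 6·n + 7 + (-4)·2^n; at n=12 this is -16305.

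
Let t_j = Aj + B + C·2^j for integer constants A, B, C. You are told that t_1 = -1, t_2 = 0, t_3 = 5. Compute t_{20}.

2097090

Plug in j = 1, 2, 3: A + B + 2C = -1; 2A + B + 4C = 0; 3A + B + 8C = 5.
Subtracting the first from the second: A + 2C = 1.
Subtracting the second from the third: A + 4C = 5.
Solving: C = 2, A = -3, then B = -2.
Hence t_{20} = -3·20 + (-2) + 2·1048576 = 2097090.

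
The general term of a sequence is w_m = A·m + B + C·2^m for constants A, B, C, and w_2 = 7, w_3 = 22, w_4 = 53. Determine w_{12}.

16365

At m = 2, 3, 4: 2A + B + 4C = 7; 3A + B + 8C = 22; 4A + B + 16C = 53.
Subtracting the first from the second: A + 4C = 15.
Subtracting the second from the third: A + 8C = 31.
Solving: C = 4, A = -1, then B = -7.
So w_m = -1·m + (-7) + 4·2^m; at m=12 this is 16365.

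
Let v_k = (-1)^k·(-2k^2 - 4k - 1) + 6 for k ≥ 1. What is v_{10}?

(-1)^10 = 1; -2k^2 - 4k - 1 at k=10 is -241; so v_{10} = -235.

-235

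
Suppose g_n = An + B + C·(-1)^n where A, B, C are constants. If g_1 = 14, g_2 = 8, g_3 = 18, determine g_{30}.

64

The three given values yield: A + B - C = 14; 2A + B + C = 8; 3A + B - C = 18.
Subtracting the first from the second: A + 2C = -6.
Subtracting the second from the third: A - 2C = 10.
Solving: C = -4, A = 2, then B = 8.
Therefore g_{30} = 60 + 8 + (-4)·1 = 64.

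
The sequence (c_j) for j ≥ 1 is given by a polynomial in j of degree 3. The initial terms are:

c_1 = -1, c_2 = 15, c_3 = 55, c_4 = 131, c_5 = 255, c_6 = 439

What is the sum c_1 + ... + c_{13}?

1st diffs: 16, 40, 76, 124, 184.
2nd diffs: 24, 36, 48, 60.
3rd diffs: 12, 12, 12 (constant).
So c_j = 2j^3 + 2j - 5.
Continuing: …, 695, 1035, 1471, 2015, …, c_{13} = 4415.
Summing j = 1..13 (13 terms) gives 16679.

16679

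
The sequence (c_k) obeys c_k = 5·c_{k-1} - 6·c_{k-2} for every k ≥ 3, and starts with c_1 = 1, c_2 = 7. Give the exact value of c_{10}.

Compute successive terms:
c_3 = 29, c_4 = 103, c_5 = 341, c_6 = 1087, c_7 = 3389, c_8 = 10423, c_9 = 31781, c_{10} = 96367.
(Characteristic roots are 3 and 2.)

96367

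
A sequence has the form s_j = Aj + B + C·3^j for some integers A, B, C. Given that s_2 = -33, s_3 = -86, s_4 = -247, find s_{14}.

-14348901

Plug in j = 2, 3, 4: 2A + B + 9C = -33; 3A + B + 27C = -86; 4A + B + 81C = -247.
Subtracting the first from the second: A + 18C = -53.
Subtracting the second from the third: A + 54C = -161.
Solving: C = -3, A = 1, then B = -8.
So s_j = 1·j + (-8) + (-3)·3^j; at j=14 this is -14348901.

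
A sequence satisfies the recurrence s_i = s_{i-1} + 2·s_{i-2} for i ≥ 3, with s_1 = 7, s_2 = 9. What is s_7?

343

s_3 = 23;  s_4 = 41;  s_5 = 87;  s_6 = 169;  s_7 = 343.
(Characteristic roots are 2 and -1.)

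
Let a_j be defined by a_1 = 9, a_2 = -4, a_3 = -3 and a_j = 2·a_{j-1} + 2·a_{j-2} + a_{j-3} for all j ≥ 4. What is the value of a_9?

a_4 = -5, a_5 = -20, a_6 = -53, a_7 = -151, a_8 = -428, a_9 = -1211.

-1211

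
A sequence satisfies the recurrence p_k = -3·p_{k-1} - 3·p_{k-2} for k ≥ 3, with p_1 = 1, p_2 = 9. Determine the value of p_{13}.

p_3 = -30; p_4 = 63; p_5 = -99; …; p_{10} = -1701; p_{11} = 2673; p_{12} = -2916; p_{13} = 729.

729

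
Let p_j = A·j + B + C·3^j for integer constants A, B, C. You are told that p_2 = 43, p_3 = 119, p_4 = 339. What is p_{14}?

19131931

The three given values yield: 2A + B + 9C = 43; 3A + B + 27C = 119; 4A + B + 81C = 339.
Subtracting the first from the second: A + 18C = 76.
Subtracting the second from the third: A + 54C = 220.
Solving: C = 4, A = 4, then B = -1.
Therefore p_{14} = 56 + (-1) + 4·4782969 = 19131931.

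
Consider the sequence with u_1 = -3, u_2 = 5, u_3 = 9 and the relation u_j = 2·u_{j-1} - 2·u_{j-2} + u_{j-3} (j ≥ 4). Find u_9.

Compute successive terms:
u_4 = 5;  u_5 = -3;  u_6 = -7;  u_7 = -3;  u_8 = 5;  u_9 = 9.

9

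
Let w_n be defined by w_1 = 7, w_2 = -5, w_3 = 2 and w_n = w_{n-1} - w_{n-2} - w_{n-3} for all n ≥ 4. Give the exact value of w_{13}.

-1

Iterate the recurrence:
w_4 = 0, w_5 = 3, w_6 = 1, w_7 = -2, w_8 = -6, w_9 = -5, w_{10} = 3, w_{11} = 14, w_{12} = 16, w_{13} = -1.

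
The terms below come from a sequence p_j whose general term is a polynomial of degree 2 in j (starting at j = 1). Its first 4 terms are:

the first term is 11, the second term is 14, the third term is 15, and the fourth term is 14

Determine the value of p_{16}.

1st diffs: 3, 1, -1.
2nd diffs: -2, -2 (constant).
Newton forward-difference form: p_j = 11 + 3·C(j-1,1) + (-2)·C(j-1,2).
At j = 16: j-1 = 15, so p_{16} = 11 + 45 - 210 = -154.

-154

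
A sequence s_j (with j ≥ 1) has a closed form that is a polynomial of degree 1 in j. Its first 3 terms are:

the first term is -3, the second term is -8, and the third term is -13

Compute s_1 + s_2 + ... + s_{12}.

1st diffs: -5, -5 (constant).
So s_j = -5j + 2.
Continuing: …, -18, -23, -28, -33, …, s_{12} = -58.
Summing j = 1..12 (12 terms) gives -366.

-366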